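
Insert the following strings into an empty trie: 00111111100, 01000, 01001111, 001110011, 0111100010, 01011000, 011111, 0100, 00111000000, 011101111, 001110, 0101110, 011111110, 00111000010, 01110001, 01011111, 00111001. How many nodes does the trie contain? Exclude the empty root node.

Insert word by word; a character creates a node only if that edge doesn't already exist:
  "00111111100" → 11 new (0, 0, 1, 1, 1, 1, 1, 1, 1, 0, 0)
  "01000" → prefix "0" already present; 4 new (1, 0, 0, 0)
  "01001111" → prefix "0100" already present; 4 new (1, 1, 1, 1)
  "001110011" → prefix "00111" already present; 4 new (0, 0, 1, 1)
  "0111100010" → prefix "01" already present; 8 new (1, 1, 1, 0, 0, 0, 1, 0)
  "01011000" → prefix "010" already present; 5 new (1, 1, 0, 0, 0)
  "011111" → prefix "01111" already present; 1 new (1)
  "0100" → prefix "0100" already present; 0 new (none)
  "00111000000" → prefix "0011100" already present; 4 new (0, 0, 0, 0)
  "011101111" → prefix "0111" already present; 5 new (0, 1, 1, 1, 1)
  "001110" → prefix "001110" already present; 0 new (none)
  "0101110" → prefix "01011" already present; 2 new (1, 0)
  "011111110" → prefix "011111" already present; 3 new (1, 1, 0)
  "00111000010" → prefix "001110000" already present; 2 new (1, 0)
  "01110001" → prefix "01110" already present; 3 new (0, 0, 1)
  "01011111" → prefix "010111" already present; 2 new (1, 1)
  "00111001" → prefix "00111001" already present; 0 new (none)
Total nodes = 11 + 4 + 4 + 4 + 8 + 5 + 1 + 0 + 4 + 5 + 0 + 2 + 3 + 2 + 3 + 2 + 0 = 58

58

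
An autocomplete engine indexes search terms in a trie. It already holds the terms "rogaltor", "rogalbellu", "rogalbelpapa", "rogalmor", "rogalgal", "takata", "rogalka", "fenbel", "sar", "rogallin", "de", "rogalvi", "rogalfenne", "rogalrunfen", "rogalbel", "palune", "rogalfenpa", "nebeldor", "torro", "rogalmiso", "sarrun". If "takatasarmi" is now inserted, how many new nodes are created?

"takata" is already a path in the trie; the remaining "sarmi" must be added.
Each of the 5 remaining characters creates one node.

5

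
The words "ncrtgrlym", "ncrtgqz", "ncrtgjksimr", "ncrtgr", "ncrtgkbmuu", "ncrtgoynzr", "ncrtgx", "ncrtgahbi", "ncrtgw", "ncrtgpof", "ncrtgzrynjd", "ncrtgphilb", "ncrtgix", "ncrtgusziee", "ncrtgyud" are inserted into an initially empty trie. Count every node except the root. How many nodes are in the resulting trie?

57

Insert word by word; a character creates a node only if that edge doesn't already exist:
  "ncrtgrlym" → 9 new (n, c, r, t, g, r, l, y, m)
  "ncrtgqz" → prefix "ncrtg" already present; 2 new (q, z)
  "ncrtgjksimr" → prefix "ncrtg" already present; 6 new (j, k, s, i, m, r)
  "ncrtgr" → prefix "ncrtgr" already present; 0 new (none)
  "ncrtgkbmuu" → prefix "ncrtg" already present; 5 new (k, b, m, u, u)
  "ncrtgoynzr" → prefix "ncrtg" already present; 5 new (o, y, n, z, r)
  "ncrtgx" → prefix "ncrtg" already present; 1 new (x)
  "ncrtgahbi" → prefix "ncrtg" already present; 4 new (a, h, b, i)
  "ncrtgw" → prefix "ncrtg" already present; 1 new (w)
  "ncrtgpof" → prefix "ncrtg" already present; 3 new (p, o, f)
  "ncrtgzrynjd" → prefix "ncrtg" already present; 6 new (z, r, y, n, j, d)
  "ncrtgphilb" → prefix "ncrtgp" already present; 4 new (h, i, l, b)
  "ncrtgix" → prefix "ncrtg" already present; 2 new (i, x)
  "ncrtgusziee" → prefix "ncrtg" already present; 6 new (u, s, z, i, e, e)
  "ncrtgyud" → prefix "ncrtg" already present; 3 new (y, u, d)
Total nodes = 9 + 2 + 6 + 0 + 5 + 5 + 1 + 4 + 1 + 3 + 6 + 4 + 2 + 6 + 3 = 57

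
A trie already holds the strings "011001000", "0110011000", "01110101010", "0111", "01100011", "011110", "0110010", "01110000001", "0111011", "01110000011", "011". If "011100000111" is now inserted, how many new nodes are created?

Walking "011100000111" from the root, the first 11 characters ("01110000011") follow existing edges; "1" is the first miss.
New nodes needed: |"011100000111"| − 11 = 12 − 11 = 1.

1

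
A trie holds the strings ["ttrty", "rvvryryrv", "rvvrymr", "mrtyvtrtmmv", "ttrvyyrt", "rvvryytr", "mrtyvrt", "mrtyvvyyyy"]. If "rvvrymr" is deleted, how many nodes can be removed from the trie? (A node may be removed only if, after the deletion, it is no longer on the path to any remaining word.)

2

A node on "rvvrymr"'s path can go only if nothing else ends at it or branches off below it.
The suffix "mr" (2 nodes) is used only by "rvvrymr"; the node for "rvvry" still has the child "r", so pruning stops there.
Nodes removed: 2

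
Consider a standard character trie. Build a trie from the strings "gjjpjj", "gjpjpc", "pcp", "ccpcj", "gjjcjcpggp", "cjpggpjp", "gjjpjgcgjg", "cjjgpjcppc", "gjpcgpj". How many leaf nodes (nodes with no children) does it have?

9

A leaf is a node with no children — equivalently, the end of a word that is not a proper prefix of any other stored word.
Those words: "ccpcj", "cjjgpjcppc", "cjpggpjp", "gjjcjcpggp", "gjjpjgcgjg", "gjjpjj", "gjpcgpj", "gjpjpc", "pcp"
Leaf count: 9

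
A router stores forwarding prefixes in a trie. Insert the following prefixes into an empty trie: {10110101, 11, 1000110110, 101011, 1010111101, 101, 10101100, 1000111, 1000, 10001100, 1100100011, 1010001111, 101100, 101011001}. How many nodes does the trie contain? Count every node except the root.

Trace insertions, counting only characters that open a new branch:
  "10110101" → 8 new (1, 0, 1, 1, 0, 1, 0, 1)
  "11" → prefix "1" already present; 1 new (1)
  "1000110110" → prefix "10" already present; 8 new (0, 0, 1, 1, 0, 1, 1, 0)
  "101011" → prefix "101" already present; 3 new (0, 1, 1)
  "1010111101" → prefix "101011" already present; 4 new (1, 1, 0, 1)
  "101" → prefix "101" already present; 0 new (none)
  "10101100" → prefix "101011" already present; 2 new (0, 0)
  "1000111" → prefix "100011" already present; 1 new (1)
  "1000" → prefix "1000" already present; 0 new (none)
  "10001100" → prefix "1000110" already present; 1 new (0)
  "1100100011" → prefix "11" already present; 8 new (0, 0, 1, 0, 0, 0, 1, 1)
  "1010001111" → prefix "1010" already present; 6 new (0, 0, 1, 1, 1, 1)
  "101100" → prefix "10110" already present; 1 new (0)
  "101011001" → prefix "10101100" already present; 1 new (1)
Total nodes = 8 + 1 + 8 + 3 + 4 + 0 + 2 + 1 + 0 + 1 + 8 + 6 + 1 + 1 = 44

44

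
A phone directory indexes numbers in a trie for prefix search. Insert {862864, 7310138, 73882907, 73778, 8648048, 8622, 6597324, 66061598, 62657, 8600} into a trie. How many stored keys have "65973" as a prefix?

1

Filter for entries beginning with "65973":
Words under "65973": 6597324
Count: 1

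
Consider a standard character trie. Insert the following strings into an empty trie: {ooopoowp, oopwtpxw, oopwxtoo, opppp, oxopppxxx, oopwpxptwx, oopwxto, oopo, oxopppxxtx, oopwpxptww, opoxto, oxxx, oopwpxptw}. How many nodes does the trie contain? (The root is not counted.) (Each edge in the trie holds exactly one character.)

Insert word by word; a character creates a node only if that edge doesn't already exist:
  "ooopoowp" → 8 new (o, o, o, p, o, o, w, p)
  "oopwtpxw" → prefix "oo" already present; 6 new (p, w, t, p, x, w)
  "oopwxtoo" → prefix "oopw" already present; 4 new (x, t, o, o)
  "opppp" → prefix "o" already present; 4 new (p, p, p, p)
  "oxopppxxx" → prefix "o" already present; 8 new (x, o, p, p, p, x, x, x)
  "oopwpxptwx" → prefix "oopw" already present; 6 new (p, x, p, t, w, x)
  "oopwxto" → prefix "oopwxto" already present; 0 new (none)
  "oopo" → prefix "oop" already present; 1 new (o)
  "oxopppxxtx" → prefix "oxopppxx" already present; 2 new (t, x)
  "oopwpxptww" → prefix "oopwpxptw" already present; 1 new (w)
  "opoxto" → prefix "op" already present; 4 new (o, x, t, o)
  "oxxx" → prefix "ox" already present; 2 new (x, x)
  "oopwpxptw" → prefix "oopwpxptw" already present; 0 new (none)
Total nodes = 8 + 6 + 4 + 4 + 8 + 6 + 0 + 1 + 2 + 1 + 4 + 2 + 0 = 46

46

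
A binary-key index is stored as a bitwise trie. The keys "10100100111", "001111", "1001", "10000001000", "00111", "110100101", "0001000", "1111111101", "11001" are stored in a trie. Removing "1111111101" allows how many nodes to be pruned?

After clearing the end-marker at "1111111101", prune upward until reaching a node still needed by another word.
The suffix "11111101" (8 nodes) is used only by "1111111101"; the node for "11" still has the child "0", so pruning stops there.
Nodes removed: 8

8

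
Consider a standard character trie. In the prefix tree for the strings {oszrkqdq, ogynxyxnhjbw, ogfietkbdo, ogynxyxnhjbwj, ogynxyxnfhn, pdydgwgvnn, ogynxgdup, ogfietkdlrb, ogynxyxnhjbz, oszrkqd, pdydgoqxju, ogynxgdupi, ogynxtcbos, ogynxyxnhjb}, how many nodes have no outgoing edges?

A leaf is a node with no children — equivalently, the end of a word that is not a proper prefix of any other stored word.
Those words: "ogfietkbdo", "ogfietkdlrb", "ogynxgdupi", "ogynxtcbos", "ogynxyxnfhn", "ogynxyxnhjbwj", "ogynxyxnhjbz", "oszrkqdq", "pdydgoqxju", "pdydgwgvnn"
Leaf count: 10

10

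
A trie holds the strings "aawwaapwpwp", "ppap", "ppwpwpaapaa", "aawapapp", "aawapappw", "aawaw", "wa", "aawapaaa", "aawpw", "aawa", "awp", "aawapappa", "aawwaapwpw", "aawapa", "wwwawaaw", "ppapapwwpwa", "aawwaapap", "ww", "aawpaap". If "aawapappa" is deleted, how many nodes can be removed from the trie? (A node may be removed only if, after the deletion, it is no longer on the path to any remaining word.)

1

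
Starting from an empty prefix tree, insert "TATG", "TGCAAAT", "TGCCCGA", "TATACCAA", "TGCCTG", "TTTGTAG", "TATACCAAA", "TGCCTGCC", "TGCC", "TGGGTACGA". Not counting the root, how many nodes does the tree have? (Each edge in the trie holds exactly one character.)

37

Trie structure (* marks end of a word):
(root)
└─ T
   ├─ A
   │  └─ T
   │     ├─ A
   │     │  └─ C
   │     │     └─ C
   │     │        └─ A
   │     │           └─ A *
   │     │              └─ A *
   │     └─ G *
   ├─ G
   │  ├─ C
   │  │  ├─ A
   │  │  │  └─ A
   │  │  │     └─ A
   │  │  │        └─ T *
   │  │  └─ C *
   │  │     ├─ C
   │  │     │  └─ G
   │  │     │     └─ A *
   │  │     └─ T
   │  │        └─ G *
   │  │           └─ C
   │  │              └─ C *
   │  └─ G
   │     └─ G
   │        └─ T
   │           └─ A
   │              └─ C
   │                 └─ G
   │                    └─ A *
   └─ T
      └─ T
         └─ G
            └─ T
               └─ A
                  └─ G *
Counting every labelled node above: 37.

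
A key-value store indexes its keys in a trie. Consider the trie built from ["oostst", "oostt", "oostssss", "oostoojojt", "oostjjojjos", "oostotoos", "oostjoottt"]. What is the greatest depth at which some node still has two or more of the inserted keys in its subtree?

5

Equivalently: take the maximum, over all pairs, of their longest common prefix length.
"oostjjojjos" and "oostjoottt" agree on "oostj" (5 characters) before diverging; nothing deeper is shared.
Longest shared-prefix length: 5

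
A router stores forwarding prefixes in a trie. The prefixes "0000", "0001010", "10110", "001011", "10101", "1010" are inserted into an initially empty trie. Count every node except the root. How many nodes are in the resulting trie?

Insert word by word; a character creates a node only if that edge doesn't already exist:
  "0000" → 4 new (0, 0, 0, 0)
  "0001010" → prefix "000" already present; 4 new (1, 0, 1, 0)
  "10110" → 5 new (1, 0, 1, 1, 0)
  "001011" → prefix "00" already present; 4 new (1, 0, 1, 1)
  "10101" → prefix "101" already present; 2 new (0, 1)
  "1010" → prefix "1010" already present; 0 new (none)
Total nodes = 4 + 4 + 5 + 4 + 2 + 0 = 19

19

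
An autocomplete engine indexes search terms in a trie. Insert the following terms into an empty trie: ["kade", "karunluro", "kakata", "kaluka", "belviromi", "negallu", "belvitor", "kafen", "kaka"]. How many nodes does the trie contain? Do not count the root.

For each word, the new-node count is its length minus the longest prefix already in the trie:
  "kade" → 4 new (k, a, d, e)
  "karunluro" → prefix "ka" already present; 7 new (r, u, n, l, u, r, o)
  "kakata" → prefix "ka" already present; 4 new (k, a, t, a)
  "kaluka" → prefix "ka" already present; 4 new (l, u, k, a)
  "belviromi" → 9 new (b, e, l, v, i, r, o, m, i)
  "negallu" → 7 new (n, e, g, a, l, l, u)
  "belvitor" → prefix "belvi" already present; 3 new (t, o, r)
  "kafen" → prefix "ka" already present; 3 new (f, e, n)
  "kaka" → prefix "kaka" already present; 0 new (none)
Total nodes = 4 + 7 + 4 + 4 + 9 + 7 + 3 + 3 + 0 = 41

41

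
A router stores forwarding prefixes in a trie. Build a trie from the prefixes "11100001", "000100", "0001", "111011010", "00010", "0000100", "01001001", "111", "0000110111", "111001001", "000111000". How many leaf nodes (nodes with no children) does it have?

Leaves are exactly the stored words that no other stored word extends.
Those words: "0000100", "0000110111", "000100", "000111000", "01001001", "11100001", "111001001", "111011010"
Leaf count: 8

8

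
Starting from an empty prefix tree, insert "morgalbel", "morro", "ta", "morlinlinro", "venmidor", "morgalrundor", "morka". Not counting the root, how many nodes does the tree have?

For each word, the new-node count is its length minus the longest prefix already in the trie:
  "morgalbel" → 9 new (m, o, r, g, a, l, b, e, l)
  "morro" → prefix "mor" already present; 2 new (r, o)
  "ta" → 2 new (t, a)
  "morlinlinro" → prefix "mor" already present; 8 new (l, i, n, l, i, n, r, o)
  "venmidor" → 8 new (v, e, n, m, i, d, o, r)
  "morgalrundor" → prefix "morgal" already present; 6 new (r, u, n, d, o, r)
  "morka" → prefix "mor" already present; 2 new (k, a)
Total nodes = 9 + 2 + 2 + 8 + 8 + 6 + 2 = 37

37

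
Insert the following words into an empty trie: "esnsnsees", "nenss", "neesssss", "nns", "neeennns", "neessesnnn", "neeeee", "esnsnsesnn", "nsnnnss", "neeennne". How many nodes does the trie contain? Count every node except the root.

Count nodes per top-level branch (shared prefixes stored once):
  'e'-branch (esnsnsees, esnsnsesnn): 12 nodes
  'n'-branch (neeeee, neeennne, neeennns, neessesnnn, neesssss, nenss, nns, nsnnnss): 32 nodes
Sum: 44

44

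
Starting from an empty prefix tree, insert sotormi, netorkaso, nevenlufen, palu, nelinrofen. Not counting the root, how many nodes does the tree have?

36

For each word, the new-node count is its length minus the longest prefix already in the trie:
  "sotormi" → 7 new (s, o, t, o, r, m, i)
  "netorkaso" → 9 new (n, e, t, o, r, k, a, s, o)
  "nevenlufen" → prefix "ne" already present; 8 new (v, e, n, l, u, f, e, n)
  "palu" → 4 new (p, a, l, u)
  "nelinrofen" → prefix "ne" already present; 8 new (l, i, n, r, o, f, e, n)
Total nodes = 7 + 9 + 8 + 4 + 8 = 36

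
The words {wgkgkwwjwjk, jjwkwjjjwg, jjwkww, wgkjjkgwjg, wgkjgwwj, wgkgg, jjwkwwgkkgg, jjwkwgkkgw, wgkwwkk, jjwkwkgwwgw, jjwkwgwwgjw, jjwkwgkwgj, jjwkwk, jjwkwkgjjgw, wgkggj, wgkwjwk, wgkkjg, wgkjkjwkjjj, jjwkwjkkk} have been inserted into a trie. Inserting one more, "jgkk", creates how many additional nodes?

The longest prefix of "jgkk" already in the trie is "j" (length 1).
New nodes needed: |"jgkk"| − 1 = 4 − 1 = 3.

3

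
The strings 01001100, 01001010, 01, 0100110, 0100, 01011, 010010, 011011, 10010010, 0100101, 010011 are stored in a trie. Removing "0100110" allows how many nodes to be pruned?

After clearing the end-marker at "0100110", prune upward until reaching a node still needed by another word.
Every node on "0100110" is still needed (e.g. by "01001100"), so nothing is freed.
Nodes removed: 0

0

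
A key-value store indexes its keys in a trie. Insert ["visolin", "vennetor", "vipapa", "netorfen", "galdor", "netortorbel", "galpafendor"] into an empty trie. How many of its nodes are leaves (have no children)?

7

A leaf is a node with no children — equivalently, the end of a word that is not a proper prefix of any other stored word.
Those words: "galdor", "galpafendor", "netorfen", "netortorbel", "vennetor", "vipapa", "visolin"
Leaf count: 7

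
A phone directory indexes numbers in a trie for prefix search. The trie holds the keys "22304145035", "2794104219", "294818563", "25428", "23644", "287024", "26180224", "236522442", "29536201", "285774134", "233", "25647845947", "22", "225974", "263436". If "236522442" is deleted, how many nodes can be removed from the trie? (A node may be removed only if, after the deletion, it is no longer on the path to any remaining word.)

6

Walk "236522442" from the leaf back toward the root, removing each node that no remaining word uses.
The suffix "522442" (6 nodes) is used only by "236522442"; the node for "236" still has the child "4", so pruning stops there.
Nodes removed: 6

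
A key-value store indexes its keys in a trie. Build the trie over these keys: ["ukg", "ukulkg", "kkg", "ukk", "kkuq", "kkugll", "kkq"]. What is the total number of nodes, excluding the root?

17

Trace insertions, counting only characters that open a new branch:
  "ukg" → 3 new (u, k, g)
  "ukulkg" → prefix "uk" already present; 4 new (u, l, k, g)
  "kkg" → 3 new (k, k, g)
  "ukk" → prefix "uk" already present; 1 new (k)
  "kkuq" → prefix "kk" already present; 2 new (u, q)
  "kkugll" → prefix "kku" already present; 3 new (g, l, l)
  "kkq" → prefix "kk" already present; 1 new (q)
Total nodes = 3 + 4 + 3 + 1 + 2 + 3 + 1 = 17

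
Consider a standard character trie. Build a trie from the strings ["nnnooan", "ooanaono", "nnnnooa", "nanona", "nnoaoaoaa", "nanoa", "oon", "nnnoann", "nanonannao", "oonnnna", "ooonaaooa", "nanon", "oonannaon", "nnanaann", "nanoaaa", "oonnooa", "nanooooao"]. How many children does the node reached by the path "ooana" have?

Follow the path "ooana" to its node, then look at its outgoing edges.
Characters that immediately follow "ooana" among the stored strings: {o}.
That node has 1 child edge.

1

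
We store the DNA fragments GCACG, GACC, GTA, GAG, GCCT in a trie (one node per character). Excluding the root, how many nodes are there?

Count nodes per top-level branch (shared prefixes stored once):
  'G'-branch (GACC, GAG, GCACG, GCCT, GTA): 13 nodes
Sum: 13

13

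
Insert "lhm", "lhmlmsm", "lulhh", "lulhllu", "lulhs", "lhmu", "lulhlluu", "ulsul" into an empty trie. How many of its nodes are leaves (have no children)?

6

A leaf is a node with no children — equivalently, the end of a word that is not a proper prefix of any other stored word.
Those words: "lhmlmsm", "lhmu", "lulhh", "lulhlluu", "lulhs", "ulsul"
Leaf count: 6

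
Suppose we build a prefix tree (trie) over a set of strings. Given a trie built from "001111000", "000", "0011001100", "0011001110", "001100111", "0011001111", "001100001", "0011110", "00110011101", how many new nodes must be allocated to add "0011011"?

2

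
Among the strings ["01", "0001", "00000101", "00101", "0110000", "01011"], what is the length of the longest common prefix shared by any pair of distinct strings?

3

The deepest shared node is where two words last agree before diverging.
"00000101" and "0001" agree on "000" (3 characters) before diverging; nothing deeper is shared.
Longest shared-prefix length: 3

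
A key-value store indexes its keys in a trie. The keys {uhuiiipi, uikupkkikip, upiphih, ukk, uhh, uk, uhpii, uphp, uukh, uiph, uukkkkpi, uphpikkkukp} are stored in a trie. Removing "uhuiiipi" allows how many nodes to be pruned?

6

Walk "uhuiiipi" from the leaf back toward the root, removing each node that no remaining word uses.
The suffix "uiiipi" (6 nodes) is used only by "uhuiiipi"; the node for "uh" still has the child "h", so pruning stops there.
Nodes removed: 6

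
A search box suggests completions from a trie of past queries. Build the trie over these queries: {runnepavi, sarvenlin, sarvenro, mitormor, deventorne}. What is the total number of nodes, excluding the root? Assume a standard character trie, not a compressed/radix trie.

38

Count nodes per top-level branch (shared prefixes stored once):
  'd'-branch (deventorne): 10 nodes
  'm'-branch (mitormor): 8 nodes
  'r'-branch (runnepavi): 9 nodes
  's'-branch (sarvenlin, sarvenro): 11 nodes
Sum: 38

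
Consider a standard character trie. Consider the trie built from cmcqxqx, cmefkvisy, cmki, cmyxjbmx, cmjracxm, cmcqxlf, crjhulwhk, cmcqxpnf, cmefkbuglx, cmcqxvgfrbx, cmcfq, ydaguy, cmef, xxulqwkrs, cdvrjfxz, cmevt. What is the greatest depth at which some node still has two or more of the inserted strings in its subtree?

5

Equivalently: take the maximum, over all pairs, of their longest common prefix length.
"cmcqxlf" and "cmcqxpnf" agree on "cmcqx" (5 characters) before diverging; nothing deeper is shared.
Longest shared-prefix length: 5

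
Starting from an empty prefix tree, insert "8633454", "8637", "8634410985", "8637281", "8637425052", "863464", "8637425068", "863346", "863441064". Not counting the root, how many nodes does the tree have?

31

Trace insertions, counting only characters that open a new branch:
  "8633454" → 7 new (8, 6, 3, 3, 4, 5, 4)
  "8637" → prefix "863" already present; 1 new (7)
  "8634410985" → prefix "863" already present; 7 new (4, 4, 1, 0, 9, 8, 5)
  "8637281" → prefix "8637" already present; 3 new (2, 8, 1)
  "8637425052" → prefix "8637" already present; 6 new (4, 2, 5, 0, 5, 2)
  "863464" → prefix "8634" already present; 2 new (6, 4)
  "8637425068" → prefix "86374250" already present; 2 new (6, 8)
  "863346" → prefix "86334" already present; 1 new (6)
  "863441064" → prefix "8634410" already present; 2 new (6, 4)
Total nodes = 7 + 1 + 7 + 3 + 6 + 2 + 2 + 1 + 2 = 31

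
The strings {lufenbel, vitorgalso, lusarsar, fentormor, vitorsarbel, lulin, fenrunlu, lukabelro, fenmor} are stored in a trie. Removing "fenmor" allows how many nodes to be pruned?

After clearing the end-marker at "fenmor", prune upward until reaching a node still needed by another word.
The suffix "mor" (3 nodes) is used only by "fenmor"; the node for "fen" still has the child "t", so pruning stops there.
Nodes removed: 3

3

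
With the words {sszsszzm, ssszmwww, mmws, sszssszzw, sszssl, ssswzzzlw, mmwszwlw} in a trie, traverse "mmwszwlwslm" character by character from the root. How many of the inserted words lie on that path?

Check each prefix of "mmwszwlwslm" against the stored set — each match is an end-marker on the path.
Prefixes of the query that are stored words: "mmws", "mmwszwlw"
Count: 2

2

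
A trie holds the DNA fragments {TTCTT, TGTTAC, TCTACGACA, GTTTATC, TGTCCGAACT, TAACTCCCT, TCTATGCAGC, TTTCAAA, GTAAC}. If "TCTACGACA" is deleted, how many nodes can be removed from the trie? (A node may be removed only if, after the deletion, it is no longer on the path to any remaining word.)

After clearing the end-marker at "TCTACGACA", prune upward until reaching a node still needed by another word.
The suffix "CGACA" (5 nodes) is used only by "TCTACGACA"; the node for "TCTA" still has the child "T", so pruning stops there.
Nodes removed: 5

5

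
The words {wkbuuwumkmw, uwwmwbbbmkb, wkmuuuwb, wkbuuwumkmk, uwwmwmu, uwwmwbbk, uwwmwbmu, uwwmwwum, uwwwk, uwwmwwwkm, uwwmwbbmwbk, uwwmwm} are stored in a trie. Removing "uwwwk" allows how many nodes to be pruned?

2

After clearing the end-marker at "uwwwk", prune upward until reaching a node still needed by another word.
The suffix "wk" (2 nodes) is used only by "uwwwk"; the node for "uww" still has the child "m", so pruning stops there.
Nodes removed: 2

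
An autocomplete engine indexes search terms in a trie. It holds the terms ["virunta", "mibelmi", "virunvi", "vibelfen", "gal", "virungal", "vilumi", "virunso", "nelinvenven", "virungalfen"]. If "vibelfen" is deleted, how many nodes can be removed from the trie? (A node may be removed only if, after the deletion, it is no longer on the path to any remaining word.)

Walk "vibelfen" from the leaf back toward the root, removing each node that no remaining word uses.
The suffix "belfen" (6 nodes) is used only by "vibelfen"; the node for "vi" still has the child "r", so pruning stops there.
Nodes removed: 6

6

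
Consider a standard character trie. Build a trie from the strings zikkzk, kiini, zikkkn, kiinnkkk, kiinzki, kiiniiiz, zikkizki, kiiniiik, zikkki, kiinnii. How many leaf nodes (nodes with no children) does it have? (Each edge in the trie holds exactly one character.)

9

Leaves are exactly the stored words that no other stored word extends.
Those words: "kiiniiik", "kiiniiiz", "kiinnii", "kiinnkkk", "kiinzki", "zikkizki", "zikkki", "zikkkn", "zikkzk"
Leaf count: 9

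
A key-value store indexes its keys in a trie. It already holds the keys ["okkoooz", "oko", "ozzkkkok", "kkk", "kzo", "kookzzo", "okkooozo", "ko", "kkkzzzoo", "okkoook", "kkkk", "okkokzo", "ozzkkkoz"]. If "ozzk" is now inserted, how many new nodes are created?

0

"ozzk" is already a full path in the trie; only an end-marker is added.
No new nodes are needed: 0.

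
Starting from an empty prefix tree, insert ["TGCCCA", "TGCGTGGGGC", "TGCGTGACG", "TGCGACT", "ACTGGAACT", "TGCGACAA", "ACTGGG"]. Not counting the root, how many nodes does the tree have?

31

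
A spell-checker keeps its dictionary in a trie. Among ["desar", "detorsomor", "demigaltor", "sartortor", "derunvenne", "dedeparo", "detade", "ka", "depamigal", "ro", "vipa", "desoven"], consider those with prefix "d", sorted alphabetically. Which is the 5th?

desar

Words with prefix "d", in lexicographic order: "dedeparo", "demigaltor", "depamigal", "derunvenne", "desar", "desoven", "detade", "detorsomor"
Position 5: desar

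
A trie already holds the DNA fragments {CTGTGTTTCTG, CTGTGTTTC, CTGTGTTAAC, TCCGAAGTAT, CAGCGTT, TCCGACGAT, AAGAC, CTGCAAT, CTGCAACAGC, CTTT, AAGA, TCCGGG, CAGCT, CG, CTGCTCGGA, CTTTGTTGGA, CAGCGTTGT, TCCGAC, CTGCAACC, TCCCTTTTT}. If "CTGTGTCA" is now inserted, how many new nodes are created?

Walking "CTGTGTCA" from the root, the first 6 characters ("CTGTGT") follow existing edges; "C" is the first miss.
New nodes needed: |"CTGTGTCA"| − 6 = 8 − 6 = 2.

2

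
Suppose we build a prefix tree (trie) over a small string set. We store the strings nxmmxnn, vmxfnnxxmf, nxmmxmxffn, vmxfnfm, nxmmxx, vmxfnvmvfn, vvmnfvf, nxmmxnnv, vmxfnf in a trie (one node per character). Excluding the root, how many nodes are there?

For each word, the new-node count is its length minus the longest prefix already in the trie:
  "nxmmxnn" → 7 new (n, x, m, m, x, n, n)
  "vmxfnnxxmf" → 10 new (v, m, x, f, n, n, x, x, m, f)
  "nxmmxmxffn" → prefix "nxmmx" already present; 5 new (m, x, f, f, n)
  "vmxfnfm" → prefix "vmxfn" already present; 2 new (f, m)
  "nxmmxx" → prefix "nxmmx" already present; 1 new (x)
  "vmxfnvmvfn" → prefix "vmxfn" already present; 5 new (v, m, v, f, n)
  "vvmnfvf" → prefix "v" already present; 6 new (v, m, n, f, v, f)
  "nxmmxnnv" → prefix "nxmmxnn" already present; 1 new (v)
  "vmxfnf" → prefix "vmxfnf" already present; 0 new (none)
Total nodes = 7 + 10 + 5 + 2 + 1 + 5 + 6 + 1 + 0 = 37

37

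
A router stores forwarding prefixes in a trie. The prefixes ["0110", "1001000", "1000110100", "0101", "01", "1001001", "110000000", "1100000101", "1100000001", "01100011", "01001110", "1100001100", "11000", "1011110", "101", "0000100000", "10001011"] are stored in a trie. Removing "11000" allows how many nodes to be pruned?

A node on "11000"'s path can go only if nothing else ends at it or branches off below it.
Every node on "11000" is still needed (e.g. by "110000000"), so nothing is freed.
Nodes removed: 0

0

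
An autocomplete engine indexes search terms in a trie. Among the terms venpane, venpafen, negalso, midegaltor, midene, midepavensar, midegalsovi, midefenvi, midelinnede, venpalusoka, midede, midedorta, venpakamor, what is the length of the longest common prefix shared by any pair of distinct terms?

7

The deepest shared node is where two words last agree before diverging.
e.g. "midegalsovi" and "midegaltor" share the prefix "midegal" of length 7; no pair shares a longer one.
Longest shared-prefix length: 7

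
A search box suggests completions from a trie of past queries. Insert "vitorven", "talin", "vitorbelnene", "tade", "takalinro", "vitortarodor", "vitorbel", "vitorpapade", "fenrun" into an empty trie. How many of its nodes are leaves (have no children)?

Leaves are exactly the stored words that no other stored word extends.
Those words: "fenrun", "tade", "takalinro", "talin", "vitorbelnene", "vitorpapade", "vitortarodor", "vitorven"
Leaf count: 8

8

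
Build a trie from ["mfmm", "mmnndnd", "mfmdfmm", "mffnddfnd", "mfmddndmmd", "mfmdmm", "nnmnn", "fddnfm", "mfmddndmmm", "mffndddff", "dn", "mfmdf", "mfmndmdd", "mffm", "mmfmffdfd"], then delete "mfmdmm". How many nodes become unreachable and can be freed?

A node on "mfmdmm"'s path can go only if nothing else ends at it or branches off below it.
The suffix "mm" (2 nodes) is used only by "mfmdmm"; the node for "mfmd" still has the child "f", so pruning stops there.
Nodes removed: 2

2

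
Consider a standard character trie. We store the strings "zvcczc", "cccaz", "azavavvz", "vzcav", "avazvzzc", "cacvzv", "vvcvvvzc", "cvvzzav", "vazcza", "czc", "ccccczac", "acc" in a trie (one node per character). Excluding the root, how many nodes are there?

Trace insertions, counting only characters that open a new branch:
  "zvcczc" → 6 new (z, v, c, c, z, c)
  "cccaz" → 5 new (c, c, c, a, z)
  "azavavvz" → 8 new (a, z, a, v, a, v, v, z)
  "vzcav" → 5 new (v, z, c, a, v)
  "avazvzzc" → prefix "a" already present; 7 new (v, a, z, v, z, z, c)
  "cacvzv" → prefix "c" already present; 5 new (a, c, v, z, v)
  "vvcvvvzc" → prefix "v" already present; 7 new (v, c, v, v, v, z, c)
  "cvvzzav" → prefix "c" already present; 6 new (v, v, z, z, a, v)
  "vazcza" → prefix "v" already present; 5 new (a, z, c, z, a)
  "czc" → prefix "c" already present; 2 new (z, c)
  "ccccczac" → prefix "ccc" already present; 5 new (c, c, z, a, c)
  "acc" → prefix "a" already present; 2 new (c, c)
Total nodes = 6 + 5 + 8 + 5 + 7 + 5 + 7 + 6 + 5 + 2 + 5 + 2 = 63

63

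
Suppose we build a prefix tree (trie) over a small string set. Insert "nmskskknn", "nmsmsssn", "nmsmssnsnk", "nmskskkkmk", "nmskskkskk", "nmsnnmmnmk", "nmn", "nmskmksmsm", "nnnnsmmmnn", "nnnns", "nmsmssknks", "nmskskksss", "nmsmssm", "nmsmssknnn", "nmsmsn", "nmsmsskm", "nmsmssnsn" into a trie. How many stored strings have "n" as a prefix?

17

Filter for entries beginning with "n":
Words under "n": nmn, nmskmksmsm, nmskskkkmk, nmskskknn, nmskskkskk, nmskskksss, nmsmsn, nmsmsskm, nmsmssknks, nmsmssknnn, nmsmssm, nmsmssnsn, nmsmssnsnk, nmsmsssn, nmsnnmmnmk, nnnns, nnnnsmmmnn
Count: 17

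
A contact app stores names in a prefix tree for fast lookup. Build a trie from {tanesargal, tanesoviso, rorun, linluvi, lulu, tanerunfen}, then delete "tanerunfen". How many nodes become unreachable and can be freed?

A node on "tanerunfen"'s path can go only if nothing else ends at it or branches off below it.
The suffix "runfen" (6 nodes) is used only by "tanerunfen"; the node for "tane" still has the child "s", so pruning stops there.
Nodes removed: 6

6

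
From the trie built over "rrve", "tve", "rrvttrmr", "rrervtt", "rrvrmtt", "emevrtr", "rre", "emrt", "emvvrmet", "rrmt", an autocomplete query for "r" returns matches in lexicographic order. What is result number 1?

rre

Filter for "r…" and sort: "rre", "rrervtt", "rrmt", "rrve", "rrvrmtt", "rrvttrmr"
The 1st is rre.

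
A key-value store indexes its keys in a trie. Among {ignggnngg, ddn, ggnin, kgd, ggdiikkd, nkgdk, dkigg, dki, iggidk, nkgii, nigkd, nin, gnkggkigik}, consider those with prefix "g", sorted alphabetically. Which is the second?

Filter for "g…" and sort: "ggdiikkd", "ggnin", "gnkggkigik"
Position 2: ggnin

ggnin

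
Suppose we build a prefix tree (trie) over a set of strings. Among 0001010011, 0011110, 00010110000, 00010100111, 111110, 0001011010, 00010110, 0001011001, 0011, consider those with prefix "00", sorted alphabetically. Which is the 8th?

0011110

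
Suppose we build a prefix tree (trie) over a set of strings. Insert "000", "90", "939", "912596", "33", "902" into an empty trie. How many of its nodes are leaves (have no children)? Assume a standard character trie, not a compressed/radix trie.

5

Leaves are exactly the stored words that no other stored word extends.
Those words: "000", "33", "902", "912596", "939"
Leaf count: 5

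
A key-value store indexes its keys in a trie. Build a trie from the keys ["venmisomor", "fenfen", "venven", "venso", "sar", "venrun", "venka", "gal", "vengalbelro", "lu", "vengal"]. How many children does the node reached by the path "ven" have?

Walk "ven" from the root, arriving at one node.
Distinct next characters after "ven": g, k, m, r, s, v.
That node has 6 child edges.

6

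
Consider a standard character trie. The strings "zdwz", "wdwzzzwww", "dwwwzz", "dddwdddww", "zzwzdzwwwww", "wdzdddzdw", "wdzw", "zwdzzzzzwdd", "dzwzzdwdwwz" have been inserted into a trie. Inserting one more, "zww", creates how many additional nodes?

Walking "zww" from the root, the first 2 characters ("zw") follow existing edges; "w" is the first miss.
So 3 − 2 = 1 new nodes.

1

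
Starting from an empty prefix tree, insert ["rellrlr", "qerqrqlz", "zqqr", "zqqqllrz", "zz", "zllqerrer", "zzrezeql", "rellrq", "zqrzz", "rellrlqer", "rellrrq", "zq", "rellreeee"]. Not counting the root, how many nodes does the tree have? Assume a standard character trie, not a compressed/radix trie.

52

Count nodes per top-level branch (shared prefixes stored once):
  'q'-branch (qerqrqlz): 8 nodes
  'r'-branch (rellreeee, rellrlqer, rellrlr, rellrq, rellrrq): 17 nodes
  'z'-branch (zllqerrer, zq, zqqqllrz, zqqr, zqrzz, zz, zzrezeql): 27 nodes
Sum: 52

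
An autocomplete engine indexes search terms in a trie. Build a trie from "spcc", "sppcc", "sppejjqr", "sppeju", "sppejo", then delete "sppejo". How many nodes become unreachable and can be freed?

A node on "sppejo"'s path can go only if nothing else ends at it or branches off below it.
The suffix "o" (1 node) is used only by "sppejo"; the node for "sppej" still has the child "j", so pruning stops there.
Nodes removed: 1

1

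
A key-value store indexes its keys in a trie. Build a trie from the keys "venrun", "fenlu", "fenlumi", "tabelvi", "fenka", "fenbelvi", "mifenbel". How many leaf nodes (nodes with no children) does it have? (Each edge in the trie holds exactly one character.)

Leaves are exactly the stored words that no other stored word extends.
Those words: "fenbelvi", "fenka", "fenlumi", "mifenbel", "tabelvi", "venrun"
Leaf count: 6

6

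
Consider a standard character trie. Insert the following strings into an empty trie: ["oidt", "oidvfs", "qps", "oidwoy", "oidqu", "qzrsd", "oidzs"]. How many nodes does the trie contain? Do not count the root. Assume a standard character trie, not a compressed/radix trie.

Insert word by word; a character creates a node only if that edge doesn't already exist:
  "oidt" → 4 new (o, i, d, t)
  "oidvfs" → prefix "oid" already present; 3 new (v, f, s)
  "qps" → 3 new (q, p, s)
  "oidwoy" → prefix "oid" already present; 3 new (w, o, y)
  "oidqu" → prefix "oid" already present; 2 new (q, u)
  "qzrsd" → prefix "q" already present; 4 new (z, r, s, d)
  "oidzs" → prefix "oid" already present; 2 new (z, s)
Total nodes = 4 + 3 + 3 + 3 + 2 + 4 + 2 = 21

21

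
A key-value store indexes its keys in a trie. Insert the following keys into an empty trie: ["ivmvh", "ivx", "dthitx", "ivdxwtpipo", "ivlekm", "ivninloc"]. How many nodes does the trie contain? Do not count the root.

30

Trace insertions, counting only characters that open a new branch:
  "ivmvh" → 5 new (i, v, m, v, h)
  "ivx" → prefix "iv" already present; 1 new (x)
  "dthitx" → 6 new (d, t, h, i, t, x)
  "ivdxwtpipo" → prefix "iv" already present; 8 new (d, x, w, t, p, i, p, o)
  "ivlekm" → prefix "iv" already present; 4 new (l, e, k, m)
  "ivninloc" → prefix "iv" already present; 6 new (n, i, n, l, o, c)
Total nodes = 5 + 1 + 6 + 8 + 4 + 6 = 30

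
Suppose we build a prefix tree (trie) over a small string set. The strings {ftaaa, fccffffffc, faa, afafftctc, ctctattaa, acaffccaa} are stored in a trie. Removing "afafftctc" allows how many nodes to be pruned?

After clearing the end-marker at "afafftctc", prune upward until reaching a node still needed by another word.
The suffix "fafftctc" (8 nodes) is used only by "afafftctc"; the node for "a" still has the child "c", so pruning stops there.
Nodes removed: 8

8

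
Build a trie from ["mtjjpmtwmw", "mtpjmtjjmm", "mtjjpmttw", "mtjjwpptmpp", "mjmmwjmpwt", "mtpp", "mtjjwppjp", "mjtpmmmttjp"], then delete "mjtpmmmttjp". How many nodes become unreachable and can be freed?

9

Walk "mjtpmmmttjp" from the leaf back toward the root, removing each node that no remaining word uses.
The suffix "tpmmmttjp" (9 nodes) is used only by "mjtpmmmttjp"; the node for "mj" still has the child "m", so pruning stops there.
Nodes removed: 9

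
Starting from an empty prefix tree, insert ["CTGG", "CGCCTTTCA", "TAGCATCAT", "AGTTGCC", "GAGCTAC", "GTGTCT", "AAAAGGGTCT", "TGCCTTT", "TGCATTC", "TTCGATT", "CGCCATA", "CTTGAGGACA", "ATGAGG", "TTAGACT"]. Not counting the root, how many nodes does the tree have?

Insert word by word; a character creates a node only if that edge doesn't already exist:
  "CTGG" → 4 new (C, T, G, G)
  "CGCCTTTCA" → prefix "C" already present; 8 new (G, C, C, T, T, T, C, A)
  "TAGCATCAT" → 9 new (T, A, G, C, A, T, C, A, T)
  "AGTTGCC" → 7 new (A, G, T, T, G, C, C)
  "GAGCTAC" → 7 new (G, A, G, C, T, A, C)
  "GTGTCT" → prefix "G" already present; 5 new (T, G, T, C, T)
  "AAAAGGGTCT" → prefix "A" already present; 9 new (A, A, A, G, G, G, T, C, T)
  "TGCCTTT" → prefix "T" already present; 6 new (G, C, C, T, T, T)
  "TGCATTC" → prefix "TGC" already present; 4 new (A, T, T, C)
  "TTCGATT" → prefix "T" already present; 6 new (T, C, G, A, T, T)
  "CGCCATA" → prefix "CGCC" already present; 3 new (A, T, A)
  "CTTGAGGACA" → prefix "CT" already present; 8 new (T, G, A, G, G, A, C, A)
  "ATGAGG" → prefix "A" already present; 5 new (T, G, A, G, G)
  "TTAGACT" → prefix "TT" already present; 5 new (A, G, A, C, T)
Total nodes = 4 + 8 + 9 + 7 + 7 + 5 + 9 + 6 + 4 + 6 + 3 + 8 + 5 + 5 = 86

86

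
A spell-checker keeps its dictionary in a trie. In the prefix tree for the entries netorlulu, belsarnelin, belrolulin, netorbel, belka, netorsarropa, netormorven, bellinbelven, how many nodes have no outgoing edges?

Leaves are exactly the stored words that no other stored word extends.
Those words: "belka", "bellinbelven", "belrolulin", "belsarnelin", "netorbel", "netorlulu", "netormorven", "netorsarropa"
Leaf count: 8

8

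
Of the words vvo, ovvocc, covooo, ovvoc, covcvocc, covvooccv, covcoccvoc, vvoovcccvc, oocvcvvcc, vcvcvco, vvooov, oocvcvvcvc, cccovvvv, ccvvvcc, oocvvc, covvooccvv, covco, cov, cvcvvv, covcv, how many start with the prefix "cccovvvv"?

1

Filter for entries beginning with "cccovvvv":
Words under "cccovvvv": cccovvvv
Count: 1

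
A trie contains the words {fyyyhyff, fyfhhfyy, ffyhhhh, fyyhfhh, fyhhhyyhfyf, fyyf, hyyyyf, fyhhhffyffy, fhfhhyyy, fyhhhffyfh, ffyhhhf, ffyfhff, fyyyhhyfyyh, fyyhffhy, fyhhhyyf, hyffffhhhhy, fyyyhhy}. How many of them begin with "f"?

Filter for entries beginning with "f":
Matches: "ffyfhff", "ffyhhhf", "ffyhhhh", "fhfhhyyy", "fyfhhfyy", "fyhhhffyffy", "fyhhhffyfh", "fyhhhyyf", "fyhhhyyhfyf", "fyyf", "fyyhffhy", "fyyhfhh", "fyyyhhy", "fyyyhhyfyyh", "fyyyhyff"
Count: 15

15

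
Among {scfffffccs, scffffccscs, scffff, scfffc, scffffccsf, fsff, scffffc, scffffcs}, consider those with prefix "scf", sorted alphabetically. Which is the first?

DFS of the "scf" subtree visits, in order: "scfffc", "scffff", "scffffc", "scffffccscs", "scffffccsf", "scffffcs", "scfffffccs"
The 1st is scfffc.

scfffc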